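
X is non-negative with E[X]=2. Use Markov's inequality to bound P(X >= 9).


Markov: P(X >= a) <= E[X]/a
P(X >= 9) <= 2/9

2/9


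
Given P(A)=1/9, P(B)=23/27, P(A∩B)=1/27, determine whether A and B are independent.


P(A)*P(B) = 1/9*23/27 = 23/243
P(A∩B) = 1/27 != 23/243, so not independent

No, A and B are not independent


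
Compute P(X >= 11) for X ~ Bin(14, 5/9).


P(X>=11) = P(X=11) + P(X=12) + P(X=13) + P(X=14)
= 1137500000000/22876792454961 + 355468750000/22876792454961 + 68359375000/22876792454961 + 6103515625/22876792454961
= 1567431640625/22876792454961

1567431640625/22876792454961


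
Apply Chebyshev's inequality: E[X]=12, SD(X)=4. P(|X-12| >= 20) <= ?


k = 20/4 = 5
Chebyshev: P(|X-mu| >= k*sigma) <= 1/k^2 = 1/5^2 = 1/25

1/25


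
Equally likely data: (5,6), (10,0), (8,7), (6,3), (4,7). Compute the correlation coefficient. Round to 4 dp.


Cov(X,Y) = -3.9600, Var(X) = 4.6400, Var(Y) = 7.4400
rho = Cov/(sqrt(VarX)*sqrt(VarY)) = -0.6740

-0.6740


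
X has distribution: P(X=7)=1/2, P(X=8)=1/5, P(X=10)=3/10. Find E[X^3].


E[X^3] = sum(g(x)*P(x))
= 343*1/2 + 512*1/5 + 1000*3/10
= 5739/10

5739/10


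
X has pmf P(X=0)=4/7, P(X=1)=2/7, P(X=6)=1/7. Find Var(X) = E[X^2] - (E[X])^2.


E[X] = 8/7, E[X^2] = 38/7
Var(X) = E[X^2] - (E[X])^2 = 38/7 - (8/7)^2 = 202/49

202/49


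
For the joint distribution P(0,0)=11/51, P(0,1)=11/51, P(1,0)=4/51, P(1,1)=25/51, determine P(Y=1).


P(Y=1) = P(0,1)+P(1,1) = 11/51 + 25/51 = 36/51 = 12/17

12/17


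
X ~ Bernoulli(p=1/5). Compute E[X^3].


For Bernoulli: X in {0,1}
E[X^3] = 0^3*(1-1/5) + 1^3*1/5 = 1/5

1/5


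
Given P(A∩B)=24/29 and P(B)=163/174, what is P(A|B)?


P(A|B) = P(A∩B)/P(B) = (144/174)/(163/174) = 144/163

144/163


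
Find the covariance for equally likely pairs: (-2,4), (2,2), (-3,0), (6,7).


E[X]=3/4, E[Y]=13/4, E[XY]=19/2
Cov(X,Y) = E[XY] - E[X]E[Y] = 19/2 - 3/4*13/4 = 113/16

113/16


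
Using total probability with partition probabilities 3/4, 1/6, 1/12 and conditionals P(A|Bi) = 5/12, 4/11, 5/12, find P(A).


P(A) = P(A|B1)P(B1) + P(A|B2)P(B2) + P(A|B3)P(B3)
= 5/12*3/4 + 4/11*1/6 + 5/12*1/12
= 5/16 + 2/33 + 5/144 = 323/792

323/792


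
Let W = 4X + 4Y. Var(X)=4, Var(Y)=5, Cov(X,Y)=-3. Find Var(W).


Var(4X + 4Y) = 4^2*Var(X) + 4^2*Var(Y) + 2*4*4*Cov(X,Y)
= 16*4 + 16*5 + 32*(-3)
= 64 + 80 - 96 = 48

48


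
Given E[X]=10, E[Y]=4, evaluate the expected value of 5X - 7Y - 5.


E[5X - 7Y - 5] = 5*E[X] - 7*E[Y] - 5
= (5)*(10) + (-7)*(4) + (-5)
= 50 - 28 - 5 = 17

17


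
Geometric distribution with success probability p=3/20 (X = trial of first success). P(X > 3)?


P(X > 3) = P(first 3 trials all fail) = (1-p)^3 = (17/20)^3 = 4913/8000

4913/8000


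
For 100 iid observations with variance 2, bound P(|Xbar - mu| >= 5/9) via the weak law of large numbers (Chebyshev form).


Var(Xbar) = Var(X)/n = 2/100
Chebyshev: P(|Xbar-mu| >= 5/9) <= Var(Xbar)/(5/9)^2 = (1/50)/(25/81) = 81/1250

81/1250


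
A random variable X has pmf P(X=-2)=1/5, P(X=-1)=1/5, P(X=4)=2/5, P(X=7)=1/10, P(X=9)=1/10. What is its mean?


E[X] = sum(x * P(x))
= -2*1/5 - 1*1/5 + 4*2/5 + 7*1/10 + 9*1/10
= 13/5

13/5


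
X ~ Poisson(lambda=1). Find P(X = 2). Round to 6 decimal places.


P(X=2) = e^(-1) * 1^2 / 2!
≈ 0.3678794412 * 1 / 2
≈ 0.183940

0.183940


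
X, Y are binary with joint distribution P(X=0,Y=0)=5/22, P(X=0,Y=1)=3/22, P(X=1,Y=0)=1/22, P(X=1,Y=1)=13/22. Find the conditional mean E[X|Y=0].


P(Y=0) = 6/22
E[X|Y=0] = (0*5 + 1*1)/6 = 1/6

1/6


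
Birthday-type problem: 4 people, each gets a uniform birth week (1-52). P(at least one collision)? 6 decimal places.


P(all different) = prod((52-i)/52 for i=0..3) = 0.888641
P(at least one match) = 1 - 0.888641 = 0.111359

0.111359


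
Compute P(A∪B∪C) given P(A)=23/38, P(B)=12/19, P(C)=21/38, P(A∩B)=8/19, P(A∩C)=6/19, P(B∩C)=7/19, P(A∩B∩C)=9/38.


P(A∪B∪C) = P(A)+P(B)+P(C) - P(AB)-P(AC)-P(BC) + P(ABC)
= 23/38+12/19+21/38 - 8/19-6/19-7/19 + 9/38
= 35/38

35/38


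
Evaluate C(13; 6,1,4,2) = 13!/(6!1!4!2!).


13! = 6227020800
Denominator: 6!=720 * 1!=1 * 4!=24 * 2!=2
Coefficient = 6227020800 / 34560 = 180180

180180


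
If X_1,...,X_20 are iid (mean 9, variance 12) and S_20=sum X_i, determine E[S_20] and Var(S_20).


E[S_n] = n*mu = 20*9 = 180
Var(S_n) = n*sigma^2 = 20*12 = 240

E[S_20]=180, Var(S_20)=240


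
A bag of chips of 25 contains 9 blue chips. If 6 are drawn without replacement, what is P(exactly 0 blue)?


P(X=0) = C(9,0)*C(16,6) / C(25,6)
= 1*8008 / 177100
= 8008/177100 = 26/575

26/575


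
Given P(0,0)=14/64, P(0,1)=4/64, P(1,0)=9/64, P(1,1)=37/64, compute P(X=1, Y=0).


Read from table: P(X=1, Y=0) = 9/64

9/64


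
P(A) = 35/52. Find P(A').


P(A') = 1 - P(A) = 1 - 35/52 = 17/52

17/52


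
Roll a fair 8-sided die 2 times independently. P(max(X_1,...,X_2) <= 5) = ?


P(max <= 5) = P(all X_i <= 5) = (P(X_1 <= 5))^2
= (5/8)^2 = 25/64

25/64


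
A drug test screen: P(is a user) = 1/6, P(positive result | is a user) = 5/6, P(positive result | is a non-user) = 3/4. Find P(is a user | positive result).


P(A) = P(A|B)P(B) + P(A|B')P(B') = 5/6*1/6 + 3/4*5/6 = 55/72
P(B|A) = P(A|B)P(B)/P(A) = (5/36)/(55/72) = 2/11

2/11


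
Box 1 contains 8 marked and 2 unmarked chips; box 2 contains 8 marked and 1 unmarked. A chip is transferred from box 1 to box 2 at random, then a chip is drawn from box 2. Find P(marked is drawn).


P(transfer marked) = 8/10 = 4/5; P(transfer unmarked) = 1/5
If marked transferred: Urn II has 9 marked of 10, so P(marked|marked moved) = 9/10
If unmarked transferred: Urn II has 8 marked of 10, so P(marked|unmarked moved) = 4/5
By total probability: P(marked) = 4/5*9/10 + 1/5*4/5 = 22/25

22/25


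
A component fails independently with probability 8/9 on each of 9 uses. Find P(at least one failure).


P(at least one) = 1 - P(none)
P(none) = (1 - 8/9)^9 = (1/9)^9 = 1/387420489
P(at least one) = 1 - 1/387420489 = 387420488/387420489

387420488/387420489


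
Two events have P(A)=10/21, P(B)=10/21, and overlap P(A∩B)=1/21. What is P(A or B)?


P(A∪B) = P(A) + P(B) - P(A∩B)
= 10/21 + 10/21 - 1/21 = 19/21

19/21


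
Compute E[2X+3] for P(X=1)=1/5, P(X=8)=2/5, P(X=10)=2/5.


E[2X+3] = sum(g(x)*P(x))
= 5*1/5 + 19*2/5 + 23*2/5
= 89/5

89/5


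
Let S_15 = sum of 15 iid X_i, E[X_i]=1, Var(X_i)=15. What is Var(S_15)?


By independence, Var(S_n) = n*Var(X_1) = 15*15 = 225

225


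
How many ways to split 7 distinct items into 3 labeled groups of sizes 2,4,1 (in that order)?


7! = 5040
Denominator: 2!=2 * 4!=24 * 1!=1
Coefficient = 5040 / 48 = 105

105


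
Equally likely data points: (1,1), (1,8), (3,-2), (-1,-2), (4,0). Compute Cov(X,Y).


E[X]=8/5, E[Y]=1, E[XY]=1
Cov(X,Y) = E[XY] - E[X]E[Y] = 1 - 8/5*1 = -3/5

-3/5


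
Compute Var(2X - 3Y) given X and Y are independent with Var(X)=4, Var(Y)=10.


Independence => Cov(X,Y)=0
Var(2X - 3Y) = 2^2*Var(X) + (-3)^2*Var(Y)
= 4*4 + 9*10 = 106

106


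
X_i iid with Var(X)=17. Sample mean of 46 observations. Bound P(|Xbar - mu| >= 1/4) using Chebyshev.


Var(Xbar) = Var(X)/n = 17/46
Chebyshev: P(|Xbar-mu| >= 1/4) <= Var(Xbar)/(1/4)^2 = (17/46)/(1/16) = 136/23
Bound exceeds 1, so trivial bound: 1

1


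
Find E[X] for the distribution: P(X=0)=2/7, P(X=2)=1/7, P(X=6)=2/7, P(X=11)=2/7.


E[X] = sum(x * P(x))
= 0*2/7 + 2*1/7 + 6*2/7 + 11*2/7
= 36/7

36/7


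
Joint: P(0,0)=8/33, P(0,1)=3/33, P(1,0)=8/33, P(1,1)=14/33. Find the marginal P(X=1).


P(X=1) = P(1,0)+P(1,1) = 8/33 + 14/33 = 22/33 = 2/3

2/3


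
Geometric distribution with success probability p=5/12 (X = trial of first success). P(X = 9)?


P(X=9) = (1-p)^8 * p = (7/12)^8 * 5/12
= 5764801/429981696 * 5/12 = 28824005/5159780352

28824005/5159780352


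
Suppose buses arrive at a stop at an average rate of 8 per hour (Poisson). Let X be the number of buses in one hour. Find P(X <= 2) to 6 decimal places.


P(X<=2) = e^(-8)*8^0/0! + e^(-8)*8^1/1! + e^(-8)*8^2/2!
≈ 0.0003354626 + 0.0026837010 + 0.0107348041
= 0.0137539677
≈ 0.013754

0.013754


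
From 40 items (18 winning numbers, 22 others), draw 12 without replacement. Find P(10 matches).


P(X=10) = C(18,10)*C(22,2) / C(40,12)
= 43758*231 / 5586853480
= 10108098/5586853480 = 22869/12639940

22869/12639940


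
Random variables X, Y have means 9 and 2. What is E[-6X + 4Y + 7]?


E[-6X + 4Y + 7] = -6*E[X] + 4*E[Y] + 7
= (-6)*(9) + (4)*(2) + (7)
= -54 + 8 + 7 = -39

-39


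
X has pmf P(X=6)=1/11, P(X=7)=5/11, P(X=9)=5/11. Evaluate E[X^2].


E[X^2] = sum(x^2 * P(x))
= 36*1/11 + 49*5/11 + 81*5/11
= 686/11

686/11


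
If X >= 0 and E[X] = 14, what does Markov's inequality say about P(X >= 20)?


Markov: P(X >= a) <= E[X]/a
P(X >= 20) <= 14/20 = 7/10

7/10


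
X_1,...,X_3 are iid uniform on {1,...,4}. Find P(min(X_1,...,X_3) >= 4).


P(min >= 4) = P(all X_i >= 4) = (P(X_1 >= 4))^3
= (1/4)^3 = 1/64

1/64


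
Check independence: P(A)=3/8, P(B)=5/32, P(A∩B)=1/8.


P(A)*P(B) = 3/8*5/32 = 15/256
P(A∩B) = 1/8 != 15/256, so not independent

No, A and B are not independent


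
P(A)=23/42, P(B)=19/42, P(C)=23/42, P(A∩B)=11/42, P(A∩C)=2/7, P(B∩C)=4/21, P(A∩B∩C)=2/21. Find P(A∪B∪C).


P(A∪B∪C) = P(A)+P(B)+P(C) - P(AB)-P(AC)-P(BC) + P(ABC)
= 23/42+19/42+23/42 - 11/42-2/7-4/21 + 2/21
= 19/21

19/21


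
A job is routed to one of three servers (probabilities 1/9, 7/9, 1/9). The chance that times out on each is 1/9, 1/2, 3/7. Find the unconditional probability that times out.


P(A) = P(A|B1)P(B1) + P(A|B2)P(B2) + P(A|B3)P(B3)
= 1/9*1/9 + 1/2*7/9 + 3/7*1/9
= 1/81 + 7/18 + 1/21 = 509/1134

509/1134


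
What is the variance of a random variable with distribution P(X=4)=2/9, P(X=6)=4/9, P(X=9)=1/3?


E[X] = 59/9, E[X^2] = 419/9
Var(X) = E[X^2] - (E[X])^2 = 419/9 - (59/9)^2 = 290/81

290/81


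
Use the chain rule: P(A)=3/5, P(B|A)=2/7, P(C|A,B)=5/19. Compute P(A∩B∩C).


P(A∩B∩C) = P(A) * P(B|A) * P(C|A∩B)
= 3/5 * 2/7 * 5/19
= 6/35 * 5/19 = 6/133

6/133


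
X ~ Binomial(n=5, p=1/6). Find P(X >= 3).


P(X>=3) = P(X=3) + P(X=4) + P(X=5)
= 125/3888 + 25/7776 + 1/7776
= 23/648

23/648


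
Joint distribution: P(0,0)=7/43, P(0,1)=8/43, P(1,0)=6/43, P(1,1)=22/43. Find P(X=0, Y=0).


Read from table: P(X=0, Y=0) = 7/43

7/43


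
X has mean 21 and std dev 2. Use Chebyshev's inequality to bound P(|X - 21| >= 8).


k = 8/2 = 4
Chebyshev: P(|X-mu| >= k*sigma) <= 1/k^2 = 1/4^2 = 1/16

1/16


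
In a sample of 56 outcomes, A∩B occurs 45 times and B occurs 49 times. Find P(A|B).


P(A|B) = P(A∩B)/P(B) = (45/56)/(49/56) = 45/49

45/49


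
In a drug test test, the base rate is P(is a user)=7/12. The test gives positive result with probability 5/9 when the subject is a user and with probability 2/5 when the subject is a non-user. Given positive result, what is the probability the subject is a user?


P(A) = P(A|B)P(B) + P(A|B')P(B') = 5/9*7/12 + 2/5*5/12 = 53/108
P(B|A) = P(A|B)P(B)/P(A) = (35/108)/(53/108) = 35/53

35/53


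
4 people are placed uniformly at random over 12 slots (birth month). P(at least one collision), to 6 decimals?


P(all different) = prod((12-i)/12 for i=0..3) = 0.572917
P(at least one match) = 1 - 0.572917 = 0.427083

0.427083


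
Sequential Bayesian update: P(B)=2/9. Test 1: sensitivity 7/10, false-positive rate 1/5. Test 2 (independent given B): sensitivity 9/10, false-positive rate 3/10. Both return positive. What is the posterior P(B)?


After test 1: P(+) = 7/10*2/9 + 1/5*7/9 = 14/45
P(B|+) = (7/45)/(14/45) = 1/2
After test 2 (use post1 as new prior): P(+) = 9/10*1/2 + 3/10*1/2 = 3/5
P(B|+,+) = (9/20)/(3/5) = 3/4

3/4


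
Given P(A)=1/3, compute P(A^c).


P(A') = 1 - P(A) = 1 - 1/3 = 2/3

2/3


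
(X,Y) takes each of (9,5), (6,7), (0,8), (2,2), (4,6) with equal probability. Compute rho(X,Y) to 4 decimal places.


Cov(X,Y) = -0.5200, Var(X) = 9.7600, Var(Y) = 4.2400
rho = Cov/(sqrt(VarX)*sqrt(VarY)) = -0.0808

-0.0808


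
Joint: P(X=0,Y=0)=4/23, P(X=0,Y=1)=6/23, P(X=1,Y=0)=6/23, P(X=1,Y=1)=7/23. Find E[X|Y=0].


P(Y=0) = 10/23
E[X|Y=0] = (0*4 + 1*6)/10 = 6/10 = 3/5

3/5


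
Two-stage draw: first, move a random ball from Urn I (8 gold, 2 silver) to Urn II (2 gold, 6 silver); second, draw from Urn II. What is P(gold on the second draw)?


P(transfer gold) = 8/10 = 4/5; P(transfer silver) = 1/5
If gold transferred: Urn II has 3 gold of 9, so P(gold|gold moved) = 1/3
If silver transferred: Urn II has 2 gold of 9, so P(gold|silver moved) = 2/9
By total probability: P(gold) = 4/5*1/3 + 1/5*2/9 = 14/45

14/45


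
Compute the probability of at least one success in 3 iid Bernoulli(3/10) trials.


P(at least one) = 1 - P(none)
P(none) = (1 - 3/10)^3 = (7/10)^3 = 343/1000
P(at least one) = 1 - 343/1000 = 657/1000

657/1000


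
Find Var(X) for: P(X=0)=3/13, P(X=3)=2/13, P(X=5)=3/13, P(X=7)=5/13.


E[X] = 56/13, E[X^2] = 26
Var(X) = E[X^2] - (E[X])^2 = 26 - (56/13)^2 = 1258/169

1258/169


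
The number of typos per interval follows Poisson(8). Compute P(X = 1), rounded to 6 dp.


P(X=1) = e^(-8) * 8^1 / 1!
≈ 0.0003354626279 * 8 / 1
≈ 0.002684

0.002684


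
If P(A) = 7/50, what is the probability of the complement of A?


P(A') = 1 - P(A) = 1 - 7/50 = 43/50

43/50


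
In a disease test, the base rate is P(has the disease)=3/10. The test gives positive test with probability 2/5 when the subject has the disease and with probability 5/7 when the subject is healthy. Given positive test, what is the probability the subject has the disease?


P(A) = P(A|B)P(B) + P(A|B')P(B') = 2/5*3/10 + 5/7*7/10 = 31/50
P(B|A) = P(A|B)P(B)/P(A) = (3/25)/(31/50) = 6/31

6/31


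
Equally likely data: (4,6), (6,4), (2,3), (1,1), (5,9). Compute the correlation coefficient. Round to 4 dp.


Cov(X,Y) = 3.4400, Var(X) = 3.4400, Var(Y) = 7.4400
rho = Cov/(sqrt(VarX)*sqrt(VarY)) = 0.6800

0.6800


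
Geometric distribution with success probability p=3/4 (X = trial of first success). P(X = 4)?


P(X=4) = (1-p)^3 * p = (1/4)^3 * 3/4
= 1/64 * 3/4 = 3/256

3/256


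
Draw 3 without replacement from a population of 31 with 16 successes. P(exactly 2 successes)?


P(X=2) = C(16,2)*C(15,1) / C(31,3)
= 120*15 / 4495
= 1800/4495 = 360/899

360/899


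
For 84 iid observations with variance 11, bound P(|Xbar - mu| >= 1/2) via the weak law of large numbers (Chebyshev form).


Var(Xbar) = Var(X)/n = 11/84
Chebyshev: P(|Xbar-mu| >= 1/2) <= Var(Xbar)/(1/2)^2 = (11/84)/(1/4) = 11/21

11/21


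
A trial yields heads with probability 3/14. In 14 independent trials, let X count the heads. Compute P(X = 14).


P(X=14) = C(14,14) * p^14 * (1-p)^0
= 1 * 4782969/11112006825558016 * 1
= 4782969/11112006825558016

4782969/11112006825558016


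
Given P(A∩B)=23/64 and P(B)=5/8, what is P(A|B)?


P(A|B) = P(A∩B)/P(B) = (23/64)/(40/64) = 23/40

23/40


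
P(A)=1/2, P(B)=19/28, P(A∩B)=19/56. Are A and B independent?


P(A)*P(B) = 1/2*19/28 = 19/56
P(A∩B) = 19/56, which equals P(A)P(B), so independent

Yes, A and B are independent


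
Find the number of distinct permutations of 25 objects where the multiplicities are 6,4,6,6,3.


25! = 15511210043330985984000000
Denominator: 6!=720 * 4!=24 * 6!=720 * 6!=720 * 3!=6
Coefficient = 15511210043330985984000000 / 53747712000 = 288592936632000

288592936632000


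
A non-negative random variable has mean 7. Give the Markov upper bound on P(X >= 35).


Markov: P(X >= a) <= E[X]/a
P(X >= 35) <= 7/35 = 1/5

1/5


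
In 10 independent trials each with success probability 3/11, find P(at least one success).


P(at least one) = 1 - P(none)
P(none) = (1 - 3/11)^10 = (8/11)^10 = 1073741824/25937424601
P(at least one) = 1 - 1073741824/25937424601 = 24863682777/25937424601

24863682777/25937424601


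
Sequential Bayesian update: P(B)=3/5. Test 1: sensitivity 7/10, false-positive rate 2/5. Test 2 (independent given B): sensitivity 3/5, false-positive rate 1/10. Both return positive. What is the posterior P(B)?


After test 1: P(+) = 7/10*3/5 + 2/5*2/5 = 29/50
P(B|+) = (21/50)/(29/50) = 21/29
After test 2 (use post1 as new prior): P(+) = 3/5*21/29 + 1/10*8/29 = 67/145
P(B|+,+) = (63/145)/(67/145) = 63/67

63/67


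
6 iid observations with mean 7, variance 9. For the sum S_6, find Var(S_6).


By independence, Var(S_n) = n*Var(X_1) = 6*9 = 54

54


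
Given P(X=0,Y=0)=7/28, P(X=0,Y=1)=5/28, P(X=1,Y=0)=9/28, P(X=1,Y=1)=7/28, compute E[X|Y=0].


P(Y=0) = 16/28
E[X|Y=0] = (0*7 + 1*9)/16 = 9/16

9/16


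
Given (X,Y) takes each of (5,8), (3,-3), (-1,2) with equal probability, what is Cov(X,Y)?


E[X]=7/3, E[Y]=7/3, E[XY]=29/3
Cov(X,Y) = E[XY] - E[X]E[Y] = 29/3 - 7/3*7/3 = 38/9

38/9


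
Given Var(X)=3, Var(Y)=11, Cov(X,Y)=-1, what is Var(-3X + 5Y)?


Var(-3X + 5Y) = (-3)^2*Var(X) + 5^2*Var(Y) + 2*(-3)*5*Cov(X,Y)
= 9*3 + 25*11 - 30*(-1)
= 27 + 275 + 30 = 332

332


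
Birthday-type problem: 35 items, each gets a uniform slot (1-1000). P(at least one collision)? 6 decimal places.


P(all different) = prod((1000-i)/1000 for i=0..34) = 0.547735
P(at least one match) = 1 - 0.547735 = 0.452265

0.452265


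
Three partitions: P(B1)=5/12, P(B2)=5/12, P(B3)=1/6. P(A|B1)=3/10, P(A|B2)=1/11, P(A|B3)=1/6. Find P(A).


P(A) = P(A|B1)P(B1) + P(A|B2)P(B2) + P(A|B3)P(B3)
= 3/10*5/12 + 1/11*5/12 + 1/6*1/6
= 1/8 + 5/132 + 1/36 = 151/792

151/792


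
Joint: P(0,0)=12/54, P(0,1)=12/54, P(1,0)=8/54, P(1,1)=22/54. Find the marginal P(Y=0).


P(Y=0) = P(0,0)+P(1,0) = 12/54 + 8/54 = 20/54 = 10/27

10/27


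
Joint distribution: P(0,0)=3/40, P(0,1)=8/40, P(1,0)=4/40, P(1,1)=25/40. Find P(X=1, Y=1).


Read from table: P(X=1, Y=1) = 25/40 = 5/8

5/8


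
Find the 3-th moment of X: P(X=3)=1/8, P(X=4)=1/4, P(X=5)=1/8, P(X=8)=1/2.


E[X^3] = sum(x^3 * P(x))
= 27*1/8 + 64*1/4 + 125*1/8 + 512*1/2
= 291

291


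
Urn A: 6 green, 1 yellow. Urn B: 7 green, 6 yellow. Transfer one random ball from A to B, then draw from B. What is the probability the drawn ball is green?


P(transfer green) = 6/7; P(transfer yellow) = 1/7
If green transferred: Urn II has 8 green of 14, so P(green|green moved) = 4/7
If yellow transferred: Urn II has 7 green of 14, so P(green|yellow moved) = 1/2
By total probability: P(green) = 6/7*4/7 + 1/7*1/2 = 55/98

55/98


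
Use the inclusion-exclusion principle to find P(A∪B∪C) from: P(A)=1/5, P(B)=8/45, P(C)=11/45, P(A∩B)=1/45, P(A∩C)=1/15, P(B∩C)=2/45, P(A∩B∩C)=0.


P(A∪B∪C) = P(A)+P(B)+P(C) - P(AB)-P(AC)-P(BC) + P(ABC)
= 1/5+8/45+11/45 - 1/45-1/15-2/45 + 0
= 22/45

22/45


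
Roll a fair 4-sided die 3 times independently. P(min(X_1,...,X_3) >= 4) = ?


P(min >= 4) = P(all X_i >= 4) = (P(X_1 >= 4))^3
= (1/4)^3 = 1/64

1/64


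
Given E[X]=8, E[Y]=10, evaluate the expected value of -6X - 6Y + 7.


E[-6X - 6Y + 7] = -6*E[X] - 6*E[Y] + 7
= (-6)*(8) + (-6)*(10) + (7)
= -48 - 60 + 7 = -101

-101


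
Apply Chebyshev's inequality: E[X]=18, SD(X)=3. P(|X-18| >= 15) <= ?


k = 15/3 = 5
Chebyshev: P(|X-mu| >= k*sigma) <= 1/k^2 = 1/5^2 = 1/25

1/25


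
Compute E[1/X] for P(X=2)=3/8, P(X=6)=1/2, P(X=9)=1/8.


E[1/X] = sum(g(x)*P(x))
= 1/2*3/8 + 1/6*1/2 + 1/9*1/8
= 41/144

41/144


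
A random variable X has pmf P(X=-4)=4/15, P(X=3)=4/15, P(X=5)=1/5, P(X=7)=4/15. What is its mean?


E[X] = sum(x * P(x))
= -4*4/15 + 3*4/15 + 5*1/5 + 7*4/15
= 13/5

13/5


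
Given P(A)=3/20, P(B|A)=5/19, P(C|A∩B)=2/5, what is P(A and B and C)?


P(A∩B∩C) = P(A) * P(B|A) * P(C|A∩B)
= 3/20 * 5/19 * 2/5
= 3/76 * 2/5 = 3/190

3/190


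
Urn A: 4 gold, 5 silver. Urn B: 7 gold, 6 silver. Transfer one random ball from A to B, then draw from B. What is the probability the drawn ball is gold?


P(transfer gold) = 4/9; P(transfer silver) = 5/9
If gold transferred: Urn II has 8 gold of 14, so P(gold|gold moved) = 4/7
If silver transferred: Urn II has 7 gold of 14, so P(gold|silver moved) = 1/2
By total probability: P(gold) = 4/9*4/7 + 5/9*1/2 = 67/126

67/126


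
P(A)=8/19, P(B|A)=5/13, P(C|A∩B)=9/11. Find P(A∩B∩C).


P(A∩B∩C) = P(A) * P(B|A) * P(C|A∩B)
= 8/19 * 5/13 * 9/11
= 40/247 * 9/11 = 360/2717

360/2717


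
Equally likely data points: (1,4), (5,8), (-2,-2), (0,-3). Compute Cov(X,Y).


E[X]=1, E[Y]=7/4, E[XY]=12
Cov(X,Y) = E[XY] - E[X]E[Y] = 12 - 1*7/4 = 41/4

41/4


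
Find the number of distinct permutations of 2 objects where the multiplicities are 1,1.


2! = 2
Denominator: 1!=1 * 1!=1
Coefficient = 2 / 1 = 2

2


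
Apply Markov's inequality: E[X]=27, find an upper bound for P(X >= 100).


Markov: P(X >= a) <= E[X]/a
P(X >= 100) <= 27/100

27/100


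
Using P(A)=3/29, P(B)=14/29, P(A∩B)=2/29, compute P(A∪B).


P(A∪B) = P(A) + P(B) - P(A∩B)
= 3/29 + 14/29 - 2/29 = 15/29

15/29


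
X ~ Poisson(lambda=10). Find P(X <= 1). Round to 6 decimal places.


P(X<=1) = e^(-10)*10^0/0! + e^(-10)*10^1/1!
≈ 0.0000453999 + 0.0004539993
= 0.0004993992
≈ 0.000499

0.000499


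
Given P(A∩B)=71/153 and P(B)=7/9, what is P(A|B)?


P(A|B) = P(A∩B)/P(B) = (71/153)/(119/153) = 71/119

71/119


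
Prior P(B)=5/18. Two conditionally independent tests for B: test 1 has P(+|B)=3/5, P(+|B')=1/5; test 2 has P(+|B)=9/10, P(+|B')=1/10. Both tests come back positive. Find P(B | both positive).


After test 1: P(+) = 3/5*5/18 + 1/5*13/18 = 14/45
P(B|+) = (1/6)/(14/45) = 15/28
After test 2 (use post1 as new prior): P(+) = 9/10*15/28 + 1/10*13/28 = 37/70
P(B|+,+) = (27/56)/(37/70) = 135/148

135/148


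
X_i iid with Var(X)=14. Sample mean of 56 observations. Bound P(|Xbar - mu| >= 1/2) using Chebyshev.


Var(Xbar) = Var(X)/n = 14/56
Chebyshev: P(|Xbar-mu| >= 1/2) <= Var(Xbar)/(1/2)^2 = (1/4)/(1/4) = 1

1


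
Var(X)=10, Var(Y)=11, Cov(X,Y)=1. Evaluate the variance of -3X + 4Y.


Var(-3X + 4Y) = (-3)^2*Var(X) + 4^2*Var(Y) + 2*(-3)*4*Cov(X,Y)
= 9*10 + 16*11 - 24*1
= 90 + 176 - 24 = 242

242


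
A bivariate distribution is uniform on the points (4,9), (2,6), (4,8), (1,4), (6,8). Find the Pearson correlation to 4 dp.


Cov(X,Y) = 2.6000, Var(X) = 3.0400, Var(Y) = 3.2000
rho = Cov/(sqrt(VarX)*sqrt(VarY)) = 0.8336

0.8336


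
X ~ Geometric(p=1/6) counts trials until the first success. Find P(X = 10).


P(X=10) = (1-p)^9 * p = (5/6)^9 * 1/6
= 1953125/10077696 * 1/6 = 1953125/60466176

1953125/60466176


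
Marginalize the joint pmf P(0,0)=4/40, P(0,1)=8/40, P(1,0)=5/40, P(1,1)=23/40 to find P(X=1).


P(X=1) = P(1,0)+P(1,1) = 5/40 + 23/40 = 28/40 = 7/10

7/10


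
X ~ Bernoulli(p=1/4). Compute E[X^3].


For Bernoulli: X in {0,1}
E[X^3] = 0^3*(1-1/4) + 1^3*1/4 = 1/4

1/4


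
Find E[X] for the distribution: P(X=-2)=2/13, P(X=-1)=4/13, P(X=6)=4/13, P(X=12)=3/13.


E[X] = sum(x * P(x))
= -2*2/13 - 1*4/13 + 6*4/13 + 12*3/13
= 4

4


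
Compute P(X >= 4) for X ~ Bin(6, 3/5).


P(X>=4) = P(X=4) + P(X=5) + P(X=6)
= 972/3125 + 2916/15625 + 729/15625
= 1701/3125

1701/3125


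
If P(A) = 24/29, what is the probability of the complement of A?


P(A') = 1 - P(A) = 1 - 24/29 = 5/29

5/29


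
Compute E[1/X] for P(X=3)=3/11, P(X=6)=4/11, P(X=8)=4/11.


E[1/X] = sum(g(x)*P(x))
= 1/3*3/11 + 1/6*4/11 + 1/8*4/11
= 13/66

13/66


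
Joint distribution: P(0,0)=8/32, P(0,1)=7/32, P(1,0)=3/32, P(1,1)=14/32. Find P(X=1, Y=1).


Read from table: P(X=1, Y=1) = 14/32 = 7/16

7/16


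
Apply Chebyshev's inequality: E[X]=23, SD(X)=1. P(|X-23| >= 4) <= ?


k = 4/1 = 4
Chebyshev: P(|X-mu| >= k*sigma) <= 1/k^2 = 1/4^2 = 1/16

1/16


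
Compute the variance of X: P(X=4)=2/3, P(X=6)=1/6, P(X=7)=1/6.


E[X] = 29/6, E[X^2] = 149/6
Var(X) = E[X^2] - (E[X])^2 = 149/6 - (29/6)^2 = 53/36

53/36


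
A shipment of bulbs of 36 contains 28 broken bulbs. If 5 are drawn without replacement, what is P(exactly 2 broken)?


P(X=2) = C(28,2)*C(8,3) / C(36,5)
= 378*56 / 376992
= 21168/376992 = 21/374

21/374


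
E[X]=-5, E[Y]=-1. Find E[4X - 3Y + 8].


E[4X - 3Y + 8] = 4*E[X] - 3*E[Y] + 8
= (4)*(-5) + (-3)*(-1) + (8)
= -20 + 3 + 8 = -9

-9


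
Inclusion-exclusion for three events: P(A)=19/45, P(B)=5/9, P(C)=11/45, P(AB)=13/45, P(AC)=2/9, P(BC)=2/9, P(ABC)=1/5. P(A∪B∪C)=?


P(A∪B∪C) = P(A)+P(B)+P(C) - P(AB)-P(AC)-P(BC) + P(ABC)
= 19/45+5/9+11/45 - 13/45-2/9-2/9 + 1/5
= 31/45

31/45


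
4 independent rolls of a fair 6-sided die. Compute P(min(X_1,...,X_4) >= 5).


P(min >= 5) = P(all X_i >= 5) = (P(X_1 >= 5))^4
= (2/6)^4 = (1/3)^4 = 1/81

1/81


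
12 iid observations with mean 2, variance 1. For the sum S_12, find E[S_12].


E[S_n] = n*E[X_1] = 12*2 = 24

24


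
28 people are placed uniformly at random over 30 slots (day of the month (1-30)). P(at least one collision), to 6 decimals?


P(all different) = prod((30-i)/30 for i=0..27) = 0.000000
P(at least one match) = 1 - 0.000000 = 1.000000

1.000000


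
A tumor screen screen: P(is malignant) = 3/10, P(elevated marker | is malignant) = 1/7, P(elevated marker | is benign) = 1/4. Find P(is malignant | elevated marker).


P(A) = P(A|B)P(B) + P(A|B')P(B') = 1/7*3/10 + 1/4*7/10 = 61/280
P(B|A) = P(A|B)P(B)/P(A) = (3/70)/(61/280) = 12/61

12/61


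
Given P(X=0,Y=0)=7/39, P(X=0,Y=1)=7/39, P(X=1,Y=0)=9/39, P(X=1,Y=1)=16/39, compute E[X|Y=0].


P(Y=0) = 16/39
E[X|Y=0] = (0*7 + 1*9)/16 = 9/16

9/16


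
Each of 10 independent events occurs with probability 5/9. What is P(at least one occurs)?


P(at least one) = 1 - P(none)
P(none) = (1 - 5/9)^10 = (4/9)^10 = 1048576/3486784401
P(at least one) = 1 - 1048576/3486784401 = 3485735825/3486784401

3485735825/3486784401


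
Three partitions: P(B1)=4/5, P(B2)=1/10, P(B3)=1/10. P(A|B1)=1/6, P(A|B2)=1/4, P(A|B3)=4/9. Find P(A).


P(A) = P(A|B1)P(B1) + P(A|B2)P(B2) + P(A|B3)P(B3)
= 1/6*4/5 + 1/4*1/10 + 4/9*1/10
= 2/15 + 1/40 + 2/45 = 73/360

73/360


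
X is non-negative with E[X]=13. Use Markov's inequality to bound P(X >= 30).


Markov: P(X >= a) <= E[X]/a
P(X >= 30) <= 13/30

13/30


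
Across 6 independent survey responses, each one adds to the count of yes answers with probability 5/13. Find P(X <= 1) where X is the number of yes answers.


P(X<=1) = P(X=0) + P(X=1)
= 262144/4826809 + 983040/4826809
= 1245184/4826809

1245184/4826809


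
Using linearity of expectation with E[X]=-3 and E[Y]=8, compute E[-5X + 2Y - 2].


E[-5X + 2Y - 2] = -5*E[X] + 2*E[Y] - 2
= (-5)*(-3) + (2)*(8) + (-2)
= 15 + 16 - 2 = 29

29


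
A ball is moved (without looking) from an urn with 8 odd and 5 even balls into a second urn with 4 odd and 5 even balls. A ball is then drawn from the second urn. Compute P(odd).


P(transfer odd) = 8/13; P(transfer even) = 5/13
If odd transferred: Urn II has 5 odd of 10, so P(odd|odd moved) = 1/2
If even transferred: Urn II has 4 odd of 10, so P(odd|even moved) = 2/5
By total probability: P(odd) = 8/13*1/2 + 5/13*2/5 = 6/13

6/13


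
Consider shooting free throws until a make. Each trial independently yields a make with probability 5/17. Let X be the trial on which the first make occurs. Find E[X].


For geometric (trials until first success), E[X] = 1/p = 1/(5/17) = 17/5

17/5


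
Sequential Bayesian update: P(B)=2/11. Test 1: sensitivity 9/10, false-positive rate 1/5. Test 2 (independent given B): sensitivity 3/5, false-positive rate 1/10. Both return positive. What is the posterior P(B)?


After test 1: P(+) = 9/10*2/11 + 1/5*9/11 = 18/55
P(B|+) = (9/55)/(18/55) = 1/2
After test 2 (use post1 as new prior): P(+) = 3/5*1/2 + 1/10*1/2 = 7/20
P(B|+,+) = (3/10)/(7/20) = 6/7

6/7


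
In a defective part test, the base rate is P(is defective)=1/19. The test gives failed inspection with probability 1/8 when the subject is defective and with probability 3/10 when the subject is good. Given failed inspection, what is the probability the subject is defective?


P(A) = P(A|B)P(B) + P(A|B')P(B') = 1/8*1/19 + 3/10*18/19 = 221/760
P(B|A) = P(A|B)P(B)/P(A) = (1/152)/(221/760) = 5/221

5/221


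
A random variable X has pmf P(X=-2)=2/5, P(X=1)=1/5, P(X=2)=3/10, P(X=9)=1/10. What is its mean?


E[X] = sum(x * P(x))
= -2*2/5 + 1*1/5 + 2*3/10 + 9*1/10
= 9/10

9/10


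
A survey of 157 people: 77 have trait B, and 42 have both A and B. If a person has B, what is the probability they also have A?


P(A|B) = P(A∩B)/P(B) = (42/157)/(77/157) = 42/77 = 6/11

6/11


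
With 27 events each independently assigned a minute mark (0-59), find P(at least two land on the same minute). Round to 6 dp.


P(all different) = prod((60-i)/60 for i=0..26) = 0.000936
P(at least one match) = 1 - 0.000936 = 0.999064

0.999064


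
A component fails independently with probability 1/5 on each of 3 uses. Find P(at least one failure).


P(at least one) = 1 - P(none)
P(none) = (1 - 1/5)^3 = (4/5)^3 = 64/125
P(at least one) = 1 - 64/125 = 61/125

61/125


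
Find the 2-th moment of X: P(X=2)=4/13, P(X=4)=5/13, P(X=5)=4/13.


E[X^2] = sum(x^2 * P(x))
= 4*4/13 + 16*5/13 + 25*4/13
= 196/13

196/13


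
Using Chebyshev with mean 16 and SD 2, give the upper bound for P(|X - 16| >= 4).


k = 4/2 = 2
Chebyshev: P(|X-mu| >= k*sigma) <= 1/k^2 = 1/2^2 = 1/4

1/4


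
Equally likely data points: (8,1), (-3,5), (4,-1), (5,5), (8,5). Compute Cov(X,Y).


E[X]=22/5, E[Y]=3, E[XY]=54/5
Cov(X,Y) = E[XY] - E[X]E[Y] = 54/5 - 22/5*3 = -12/5

-12/5


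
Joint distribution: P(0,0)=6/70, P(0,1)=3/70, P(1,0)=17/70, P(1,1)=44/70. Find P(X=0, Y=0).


Read from table: P(X=0, Y=0) = 6/70 = 3/35

3/35


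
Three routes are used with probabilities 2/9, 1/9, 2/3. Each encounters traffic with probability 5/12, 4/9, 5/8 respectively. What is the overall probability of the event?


P(A) = P(A|B1)P(B1) + P(A|B2)P(B2) + P(A|B3)P(B3)
= 5/12*2/9 + 4/9*1/9 + 5/8*2/3
= 5/54 + 4/81 + 5/12 = 181/324

181/324


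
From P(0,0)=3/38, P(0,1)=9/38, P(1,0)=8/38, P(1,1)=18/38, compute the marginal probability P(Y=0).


P(Y=0) = P(0,0)+P(1,0) = 3/38 + 8/38 = 11/38

11/38


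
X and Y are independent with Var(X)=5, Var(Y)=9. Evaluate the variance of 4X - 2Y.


Independence => Cov(X,Y)=0
Var(4X - 2Y) = 4^2*Var(X) + (-2)^2*Var(Y)
= 16*5 + 4*9 = 116

116


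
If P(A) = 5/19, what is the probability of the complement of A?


P(A') = 1 - P(A) = 1 - 5/19 = 14/19

14/19


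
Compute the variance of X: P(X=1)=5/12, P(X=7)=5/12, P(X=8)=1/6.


E[X] = 14/3, E[X^2] = 63/2
Var(X) = E[X^2] - (E[X])^2 = 63/2 - (14/3)^2 = 175/18

175/18


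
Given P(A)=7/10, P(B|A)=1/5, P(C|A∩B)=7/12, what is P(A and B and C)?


P(A∩B∩C) = P(A) * P(B|A) * P(C|A∩B)
= 7/10 * 1/5 * 7/12
= 7/50 * 7/12 = 49/600

49/600


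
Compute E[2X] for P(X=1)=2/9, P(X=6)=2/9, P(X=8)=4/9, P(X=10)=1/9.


E[2X] = sum(g(x)*P(x))
= 2*2/9 + 12*2/9 + 16*4/9 + 20*1/9
= 112/9

112/9


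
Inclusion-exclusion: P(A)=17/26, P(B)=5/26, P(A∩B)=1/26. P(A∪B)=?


P(A∪B) = P(A) + P(B) - P(A∩B)
= 17/26 + 5/26 - 1/26 = 21/26

21/26


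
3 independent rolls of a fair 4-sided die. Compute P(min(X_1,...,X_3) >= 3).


P(min >= 3) = P(all X_i >= 3) = (P(X_1 >= 3))^3
= (2/4)^3 = (1/2)^3 = 1/8

1/8


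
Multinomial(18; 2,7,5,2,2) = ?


18! = 6402373705728000
Denominator: 2!=2 * 7!=5040 * 5!=120 * 2!=2 * 2!=2
Coefficient = 6402373705728000 / 4838400 = 1323241920

1323241920


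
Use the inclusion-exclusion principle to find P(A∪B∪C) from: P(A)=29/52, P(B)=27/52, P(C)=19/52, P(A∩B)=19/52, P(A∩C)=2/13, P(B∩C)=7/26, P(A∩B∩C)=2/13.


P(A∪B∪C) = P(A)+P(B)+P(C) - P(AB)-P(AC)-P(BC) + P(ABC)
= 29/52+27/52+19/52 - 19/52-2/13-7/26 + 2/13
= 21/26

21/26


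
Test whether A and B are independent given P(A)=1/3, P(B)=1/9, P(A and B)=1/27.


P(A)*P(B) = 1/3*1/9 = 1/27
P(A∩B) = 1/27, which equals P(A)P(B), so independent

Yes, A and B are independent


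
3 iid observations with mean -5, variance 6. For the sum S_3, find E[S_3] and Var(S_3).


E[S_n] = n*mu = 3*-5 = -15
Var(S_n) = n*sigma^2 = 3*6 = 18

E[S_3]=-15, Var(S_3)=18


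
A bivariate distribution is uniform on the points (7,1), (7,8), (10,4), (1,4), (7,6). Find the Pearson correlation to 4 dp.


Cov(X,Y) = 0.3600, Var(X) = 8.6400, Var(Y) = 5.4400
rho = Cov/(sqrt(VarX)*sqrt(VarY)) = 0.0525

0.0525


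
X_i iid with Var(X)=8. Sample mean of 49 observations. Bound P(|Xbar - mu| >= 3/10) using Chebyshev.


Var(Xbar) = Var(X)/n = 8/49
Chebyshev: P(|Xbar-mu| >= 3/10) <= Var(Xbar)/(3/10)^2 = (8/49)/(9/100) = 800/441
Bound exceeds 1, so trivial bound: 1

1


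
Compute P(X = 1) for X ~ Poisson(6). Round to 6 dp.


P(X=1) = e^(-6) * 6^1 / 1!
≈ 0.002478752177 * 6 / 1
≈ 0.014873

0.014873


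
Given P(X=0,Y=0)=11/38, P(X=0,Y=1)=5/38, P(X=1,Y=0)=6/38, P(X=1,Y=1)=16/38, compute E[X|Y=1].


P(Y=1) = 21/38
E[X|Y=1] = (0*5 + 1*16)/21 = 16/21

16/21


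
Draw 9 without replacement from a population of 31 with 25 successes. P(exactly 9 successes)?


P(X=9) = C(25,9)*C(6,0) / C(31,9)
= 2042975*1 / 20160075
= 2042975/20160075 = 3553/35061

3553/35061


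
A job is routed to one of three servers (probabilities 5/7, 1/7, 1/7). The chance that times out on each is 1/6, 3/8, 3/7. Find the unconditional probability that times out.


P(A) = P(A|B1)P(B1) + P(A|B2)P(B2) + P(A|B3)P(B3)
= 1/6*5/7 + 3/8*1/7 + 3/7*1/7
= 5/42 + 3/56 + 3/49 = 275/1176

275/1176


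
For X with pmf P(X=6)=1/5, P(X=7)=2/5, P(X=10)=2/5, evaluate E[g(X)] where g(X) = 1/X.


E[1/X] = sum(g(x)*P(x))
= 1/6*1/5 + 1/7*2/5 + 1/10*2/5
= 137/1050

137/1050


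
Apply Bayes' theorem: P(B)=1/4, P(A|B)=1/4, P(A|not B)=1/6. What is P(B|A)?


P(A) = P(A|B)P(B) + P(A|B')P(B') = 1/4*1/4 + 1/6*3/4 = 3/16
P(B|A) = P(A|B)P(B)/P(A) = (1/16)/(3/16) = 1/3

1/3


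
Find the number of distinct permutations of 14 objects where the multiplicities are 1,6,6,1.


14! = 87178291200
Denominator: 1!=1 * 6!=720 * 6!=720 * 1!=1
Coefficient = 87178291200 / 518400 = 168168

168168


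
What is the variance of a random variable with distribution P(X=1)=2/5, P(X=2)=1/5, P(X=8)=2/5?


E[X] = 4, E[X^2] = 134/5
Var(X) = E[X^2] - (E[X])^2 = 134/5 - (4)^2 = 54/5

54/5


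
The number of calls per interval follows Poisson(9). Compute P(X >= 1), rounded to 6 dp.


P(X>=1) = 1 - P(X<=0) = 1 - (e^(-9)*9^0/0!)
≈ 1 - 0.0001234098 = 0.9998765902
≈ 0.999877

0.999877


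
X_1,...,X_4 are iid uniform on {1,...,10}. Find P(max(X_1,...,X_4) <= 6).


P(max <= 6) = P(all X_i <= 6) = (P(X_1 <= 6))^4
= (6/10)^4 = (3/5)^4 = 81/625

81/625


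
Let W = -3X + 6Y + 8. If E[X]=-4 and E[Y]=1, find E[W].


E[-3X + 6Y + 8] = -3*E[X] + 6*E[Y] + 8
= (-3)*(-4) + (6)*(1) + (8)
= 12 + 6 + 8 = 26

26


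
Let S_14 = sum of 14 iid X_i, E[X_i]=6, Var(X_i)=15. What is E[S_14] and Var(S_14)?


E[S_n] = n*mu = 14*6 = 84
Var(S_n) = n*sigma^2 = 14*15 = 210

E[S_14]=84, Var(S_14)=210


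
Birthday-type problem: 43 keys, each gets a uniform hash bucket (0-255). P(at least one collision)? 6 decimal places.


P(all different) = prod((256-i)/256 for i=0..42) = 0.023741
P(at least one match) = 1 - 0.023741 = 0.976259

0.976259


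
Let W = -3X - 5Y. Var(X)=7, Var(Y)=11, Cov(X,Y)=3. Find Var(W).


Var(-3X - 5Y) = (-3)^2*Var(X) + (-5)^2*Var(Y) + 2*(-3)*(-5)*Cov(X,Y)
= 9*7 + 25*11 + 30*3
= 63 + 275 + 90 = 428

428


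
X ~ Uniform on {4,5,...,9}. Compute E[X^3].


E[X^3] = (1/6) * sum(x^3 for x=4..9)
= 1989/6 = 663/2

663/2


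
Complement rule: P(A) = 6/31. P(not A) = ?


P(A') = 1 - P(A) = 1 - 6/31 = 25/31

25/31


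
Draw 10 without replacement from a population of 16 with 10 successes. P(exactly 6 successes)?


P(X=6) = C(10,6)*C(6,4) / C(16,10)
= 210*15 / 8008
= 3150/8008 = 225/572

225/572


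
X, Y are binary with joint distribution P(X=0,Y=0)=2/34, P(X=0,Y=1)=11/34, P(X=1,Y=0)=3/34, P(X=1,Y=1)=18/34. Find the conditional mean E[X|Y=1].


P(Y=1) = 29/34
E[X|Y=1] = (0*11 + 1*18)/29 = 18/29

18/29


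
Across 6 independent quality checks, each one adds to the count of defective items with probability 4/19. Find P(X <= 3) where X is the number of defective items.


P(X<=3) = P(X=0) + P(X=1) + P(X=2) + P(X=3)
= 11390625/47045881 + 18225000/47045881 + 12150000/47045881 + 4320000/47045881
= 46085625/47045881

46085625/47045881


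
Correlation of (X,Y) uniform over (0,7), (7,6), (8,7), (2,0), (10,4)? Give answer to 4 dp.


Cov(X,Y) = 1.6800, Var(X) = 14.2400, Var(Y) = 6.9600
rho = Cov/(sqrt(VarX)*sqrt(VarY)) = 0.1688

0.1688


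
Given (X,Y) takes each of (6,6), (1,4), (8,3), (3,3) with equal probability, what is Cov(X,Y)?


E[X]=9/2, E[Y]=4, E[XY]=73/4
Cov(X,Y) = E[XY] - E[X]E[Y] = 73/4 - 9/2*4 = 1/4

1/4


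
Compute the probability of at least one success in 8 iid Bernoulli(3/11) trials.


P(at least one) = 1 - P(none)
P(none) = (1 - 3/11)^8 = (8/11)^8 = 16777216/214358881
P(at least one) = 1 - 16777216/214358881 = 197581665/214358881

197581665/214358881


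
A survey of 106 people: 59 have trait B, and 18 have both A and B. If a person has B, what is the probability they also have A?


P(A|B) = P(A∩B)/P(B) = (18/106)/(59/106) = 18/59

18/59


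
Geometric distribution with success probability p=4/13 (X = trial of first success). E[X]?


For geometric (trials until first success), E[X] = 1/p = 1/(4/13) = 13/4

13/4


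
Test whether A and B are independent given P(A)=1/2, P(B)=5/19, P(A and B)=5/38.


P(A)*P(B) = 1/2*5/19 = 5/38
P(A∩B) = 5/38, which equals P(A)P(B), so independent

Yes, A and B are independent


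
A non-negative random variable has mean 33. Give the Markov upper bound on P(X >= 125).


Markov: P(X >= a) <= E[X]/a
P(X >= 125) <= 33/125

33/125


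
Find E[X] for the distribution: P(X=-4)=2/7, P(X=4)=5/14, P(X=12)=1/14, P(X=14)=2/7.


E[X] = sum(x * P(x))
= -4*2/7 + 4*5/14 + 12*1/14 + 14*2/7
= 36/7

36/7


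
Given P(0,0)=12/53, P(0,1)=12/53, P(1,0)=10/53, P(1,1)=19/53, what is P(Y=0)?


P(Y=0) = P(0,0)+P(1,0) = 12/53 + 10/53 = 22/53

22/53


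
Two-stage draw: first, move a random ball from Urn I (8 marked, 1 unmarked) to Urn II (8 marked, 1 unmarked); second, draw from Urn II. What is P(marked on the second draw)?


P(transfer marked) = 8/9; P(transfer unmarked) = 1/9
If marked transferred: Urn II has 9 marked of 10, so P(marked|marked moved) = 9/10
If unmarked transferred: Urn II has 8 marked of 10, so P(marked|unmarked moved) = 4/5
By total probability: P(marked) = 8/9*9/10 + 1/9*4/5 = 8/9

8/9


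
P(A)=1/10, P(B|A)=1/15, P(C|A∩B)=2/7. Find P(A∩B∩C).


P(A∩B∩C) = P(A) * P(B|A) * P(C|A∩B)
= 1/10 * 1/15 * 2/7
= 1/150 * 2/7 = 1/525

1/525


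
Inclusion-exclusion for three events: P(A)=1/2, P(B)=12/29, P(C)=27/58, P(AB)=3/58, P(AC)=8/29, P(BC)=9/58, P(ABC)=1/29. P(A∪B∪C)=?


P(A∪B∪C) = P(A)+P(B)+P(C) - P(AB)-P(AC)-P(BC) + P(ABC)
= 1/2+12/29+27/58 - 3/58-8/29-9/58 + 1/29
= 27/29

27/29


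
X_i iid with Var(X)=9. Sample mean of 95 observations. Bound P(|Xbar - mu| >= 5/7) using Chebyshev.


Var(Xbar) = Var(X)/n = 9/95
Chebyshev: P(|Xbar-mu| >= 5/7) <= Var(Xbar)/(5/7)^2 = (9/95)/(25/49) = 441/2375

441/2375


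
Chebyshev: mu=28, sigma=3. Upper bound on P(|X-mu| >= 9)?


k = 9/3 = 3
Chebyshev: P(|X-mu| >= k*sigma) <= 1/k^2 = 1/3^2 = 1/9

1/9


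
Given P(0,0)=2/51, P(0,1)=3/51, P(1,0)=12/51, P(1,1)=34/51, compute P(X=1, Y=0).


Read from table: P(X=1, Y=0) = 12/51 = 4/17

4/17


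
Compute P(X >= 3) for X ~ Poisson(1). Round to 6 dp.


P(X>=3) = 1 - P(X<=2) = 1 - (e^(-1)*1^0/0! + e^(-1)*1^1/1! + e^(-1)*1^2/2!)
≈ 1 - (0.3678794412 + 0.3678794412 + 0.1839397206)
= 1 - 0.9196986030 = 0.0803013970
≈ 0.080301

0.080301
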